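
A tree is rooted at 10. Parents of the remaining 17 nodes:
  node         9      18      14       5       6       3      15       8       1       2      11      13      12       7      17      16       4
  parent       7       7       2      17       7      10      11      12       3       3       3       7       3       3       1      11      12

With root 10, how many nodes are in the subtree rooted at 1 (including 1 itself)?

Descendants of 1 (including itself): 1, 17, 5. That's 3.

3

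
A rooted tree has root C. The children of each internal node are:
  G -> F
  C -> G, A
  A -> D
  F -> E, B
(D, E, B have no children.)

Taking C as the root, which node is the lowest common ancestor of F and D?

Path F→root: F G C; path D→root: D A C.
First common node: C.

C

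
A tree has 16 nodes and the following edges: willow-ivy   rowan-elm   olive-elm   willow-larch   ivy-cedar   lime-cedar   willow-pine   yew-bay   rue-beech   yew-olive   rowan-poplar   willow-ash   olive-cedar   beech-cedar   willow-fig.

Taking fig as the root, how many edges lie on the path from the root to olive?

4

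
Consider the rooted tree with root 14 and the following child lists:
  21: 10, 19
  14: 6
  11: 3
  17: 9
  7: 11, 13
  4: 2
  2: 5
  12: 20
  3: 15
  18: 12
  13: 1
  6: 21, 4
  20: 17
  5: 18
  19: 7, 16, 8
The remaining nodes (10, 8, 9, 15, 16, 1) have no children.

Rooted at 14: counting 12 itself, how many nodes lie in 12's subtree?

4

Descendants of 12 (including itself): 12, 20, 17, 9. That's 4.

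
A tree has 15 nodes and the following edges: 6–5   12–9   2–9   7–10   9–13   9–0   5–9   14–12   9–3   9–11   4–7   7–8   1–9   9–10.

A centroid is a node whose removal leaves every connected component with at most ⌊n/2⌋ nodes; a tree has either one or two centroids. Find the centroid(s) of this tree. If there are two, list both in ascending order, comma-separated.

9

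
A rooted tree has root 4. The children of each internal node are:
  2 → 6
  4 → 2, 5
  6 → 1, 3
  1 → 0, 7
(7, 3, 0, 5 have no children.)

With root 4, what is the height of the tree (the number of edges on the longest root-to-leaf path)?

4

A deepest node is 7, reached by 4-2-6-1-7.
That path has 4 edges, so the height is 4.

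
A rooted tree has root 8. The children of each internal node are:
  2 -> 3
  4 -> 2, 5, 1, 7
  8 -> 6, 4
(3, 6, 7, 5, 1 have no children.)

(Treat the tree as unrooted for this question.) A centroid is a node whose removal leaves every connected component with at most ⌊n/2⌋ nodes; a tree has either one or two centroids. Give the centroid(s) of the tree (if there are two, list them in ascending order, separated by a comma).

4

Removing 4 splits the tree into components of sizes 2, 2, 1, 1, 1; the largest is 2 ≤ ⌊8/2⌋ = 4.
Every other node leaves some component of size > 4, so the centroid is unique.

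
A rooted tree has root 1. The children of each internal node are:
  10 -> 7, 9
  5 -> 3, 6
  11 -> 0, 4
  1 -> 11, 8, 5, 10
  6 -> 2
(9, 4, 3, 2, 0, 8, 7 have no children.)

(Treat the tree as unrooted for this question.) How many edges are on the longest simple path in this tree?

Starting from 2, a farthest node is 0 at distance 5.
One longest path: 2–6–5–1–11–0.
So the diameter is 5.

5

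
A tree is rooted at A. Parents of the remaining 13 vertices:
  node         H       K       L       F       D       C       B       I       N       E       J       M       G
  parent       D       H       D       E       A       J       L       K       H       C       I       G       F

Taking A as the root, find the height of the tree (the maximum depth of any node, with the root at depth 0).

10

M sits deepest: A – D – H – K – I – J – C – E – F – G – M — 10 edges from the root.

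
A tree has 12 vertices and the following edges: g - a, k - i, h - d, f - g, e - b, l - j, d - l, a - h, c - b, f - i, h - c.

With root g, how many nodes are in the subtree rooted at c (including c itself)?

3

The subtree rooted at c contains: c, b, e — 3 nodes.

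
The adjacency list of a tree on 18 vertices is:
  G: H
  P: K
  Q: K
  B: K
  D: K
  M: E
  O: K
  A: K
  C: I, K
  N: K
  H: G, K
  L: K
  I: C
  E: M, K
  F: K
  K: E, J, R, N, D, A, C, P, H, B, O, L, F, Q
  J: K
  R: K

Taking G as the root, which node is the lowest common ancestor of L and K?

Ancestors of L (toward the root): L, K, H, G.
Ancestors of K: K, H, G.
The deepest node appearing in both lists is K.

K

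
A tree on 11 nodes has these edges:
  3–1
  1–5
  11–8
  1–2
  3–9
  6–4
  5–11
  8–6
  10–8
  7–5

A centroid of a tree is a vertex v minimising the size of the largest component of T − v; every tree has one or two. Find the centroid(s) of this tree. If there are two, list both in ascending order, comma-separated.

5

If 5 is removed the pieces have sizes 5, 4, 1, all ≤ ⌊11/2⌋ = 5.
Every other node leaves some component of size > 5, so the centroid is unique.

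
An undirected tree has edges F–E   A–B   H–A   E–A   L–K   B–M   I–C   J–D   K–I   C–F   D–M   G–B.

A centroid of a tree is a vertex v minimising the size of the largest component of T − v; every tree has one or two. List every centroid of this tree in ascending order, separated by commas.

Removing A splits the tree into components of sizes 6, 5, 1; the largest is 6 ≤ ⌊13/2⌋ = 6.
No neighbour of A does as well, so A is the unique centroid.

A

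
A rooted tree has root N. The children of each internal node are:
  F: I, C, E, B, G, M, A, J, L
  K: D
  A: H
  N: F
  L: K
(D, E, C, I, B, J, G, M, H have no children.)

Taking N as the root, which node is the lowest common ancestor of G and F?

Ancestors of G (toward the root): G, F, N.
Ancestors of F: F, N.
The deepest node appearing in both lists is F.

F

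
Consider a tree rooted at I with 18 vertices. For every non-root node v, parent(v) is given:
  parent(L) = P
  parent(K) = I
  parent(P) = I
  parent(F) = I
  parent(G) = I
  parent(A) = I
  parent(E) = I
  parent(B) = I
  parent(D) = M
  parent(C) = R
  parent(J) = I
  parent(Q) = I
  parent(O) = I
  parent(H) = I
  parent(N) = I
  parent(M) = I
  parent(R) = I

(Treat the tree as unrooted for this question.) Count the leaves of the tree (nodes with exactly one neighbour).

14

The leaves are A, B, C, D, E, F, G, H, J, K, L, N, O, Q.
That is 14 leaves.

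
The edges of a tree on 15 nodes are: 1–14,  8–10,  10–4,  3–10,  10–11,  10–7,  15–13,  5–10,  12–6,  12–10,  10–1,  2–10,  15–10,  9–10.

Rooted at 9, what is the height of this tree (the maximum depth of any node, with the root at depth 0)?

The longest root-to-leaf path is 9–10–15–13 (3 edges).

3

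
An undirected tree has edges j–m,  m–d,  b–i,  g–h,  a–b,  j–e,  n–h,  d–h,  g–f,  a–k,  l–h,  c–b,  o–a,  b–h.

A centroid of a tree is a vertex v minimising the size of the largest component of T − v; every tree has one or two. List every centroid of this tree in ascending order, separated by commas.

If h is removed the pieces have sizes 6, 4, 2, 1, 1, all ≤ ⌊15/2⌋ = 7.
Every other node leaves some component of size > 7, so the centroid is unique.

h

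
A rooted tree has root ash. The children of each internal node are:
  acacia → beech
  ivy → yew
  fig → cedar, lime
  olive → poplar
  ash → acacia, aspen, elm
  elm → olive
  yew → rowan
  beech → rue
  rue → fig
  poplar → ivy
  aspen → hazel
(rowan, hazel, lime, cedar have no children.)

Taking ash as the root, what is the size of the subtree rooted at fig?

3

Descendants of fig (including itself): fig, lime, cedar. That's 3.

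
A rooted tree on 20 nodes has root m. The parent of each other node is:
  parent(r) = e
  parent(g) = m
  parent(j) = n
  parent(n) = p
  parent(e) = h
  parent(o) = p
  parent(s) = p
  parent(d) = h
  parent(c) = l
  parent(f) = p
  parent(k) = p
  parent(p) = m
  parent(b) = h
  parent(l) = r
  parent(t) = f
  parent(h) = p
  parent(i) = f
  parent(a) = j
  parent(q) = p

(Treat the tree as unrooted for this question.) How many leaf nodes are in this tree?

11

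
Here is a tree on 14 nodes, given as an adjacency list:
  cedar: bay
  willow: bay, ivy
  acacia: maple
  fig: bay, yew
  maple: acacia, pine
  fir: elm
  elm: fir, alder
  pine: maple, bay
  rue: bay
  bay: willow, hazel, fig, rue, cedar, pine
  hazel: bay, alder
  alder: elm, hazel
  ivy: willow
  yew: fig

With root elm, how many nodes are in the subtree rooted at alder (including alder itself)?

The subtree rooted at alder contains: alder, hazel, bay, willow, fig, pine, cedar, rue, ivy, yew, maple, acacia — 12 nodes.

12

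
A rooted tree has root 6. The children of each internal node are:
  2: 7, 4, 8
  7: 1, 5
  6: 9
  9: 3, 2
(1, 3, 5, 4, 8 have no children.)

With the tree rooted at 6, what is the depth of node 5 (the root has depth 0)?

4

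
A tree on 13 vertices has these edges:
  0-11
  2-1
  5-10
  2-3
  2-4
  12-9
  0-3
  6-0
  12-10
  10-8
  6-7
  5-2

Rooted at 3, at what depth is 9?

3 – 2 – 5 – 10 – 12 – 9 — 5 edges.

5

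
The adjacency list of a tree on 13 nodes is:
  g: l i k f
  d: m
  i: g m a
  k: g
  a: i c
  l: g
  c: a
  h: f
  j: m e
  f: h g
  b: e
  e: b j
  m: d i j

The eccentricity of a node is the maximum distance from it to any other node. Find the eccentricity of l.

A farthest node from l is b.
The path l–g–i–m–j–e–b has 6 edges.

6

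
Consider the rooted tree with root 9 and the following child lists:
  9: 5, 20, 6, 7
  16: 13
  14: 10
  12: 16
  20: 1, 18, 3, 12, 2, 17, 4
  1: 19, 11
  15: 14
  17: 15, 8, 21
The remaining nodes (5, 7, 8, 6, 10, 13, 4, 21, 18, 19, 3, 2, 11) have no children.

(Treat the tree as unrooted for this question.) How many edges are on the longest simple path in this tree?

7

BFS from 10 reaches 13 last, at distance 7; BFS from 13 confirms no node is farther.
Path: 10-14-15-17-20-12-16-13.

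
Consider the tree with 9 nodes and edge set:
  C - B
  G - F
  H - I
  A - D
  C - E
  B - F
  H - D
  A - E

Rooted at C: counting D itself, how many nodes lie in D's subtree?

D's subtree: {D, H, I}, size 3.

3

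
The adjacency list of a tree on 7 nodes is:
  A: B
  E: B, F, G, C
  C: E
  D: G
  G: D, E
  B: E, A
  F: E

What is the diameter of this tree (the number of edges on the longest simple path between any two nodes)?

4

Starting from A, a farthest node is D at distance 4.
One longest path: A – B – E – G – D.
So the diameter is 4.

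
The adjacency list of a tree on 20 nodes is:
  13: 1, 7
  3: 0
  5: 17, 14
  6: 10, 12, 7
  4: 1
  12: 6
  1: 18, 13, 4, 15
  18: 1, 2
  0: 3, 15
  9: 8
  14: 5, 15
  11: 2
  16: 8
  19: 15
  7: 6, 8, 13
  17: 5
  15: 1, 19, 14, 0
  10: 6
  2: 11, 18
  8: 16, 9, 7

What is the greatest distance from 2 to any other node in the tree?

6

Distances from 2 peak at 6, attained at 16 (9, 12, 17, 10 also at distance 6).
2–18–1–13–7–8–16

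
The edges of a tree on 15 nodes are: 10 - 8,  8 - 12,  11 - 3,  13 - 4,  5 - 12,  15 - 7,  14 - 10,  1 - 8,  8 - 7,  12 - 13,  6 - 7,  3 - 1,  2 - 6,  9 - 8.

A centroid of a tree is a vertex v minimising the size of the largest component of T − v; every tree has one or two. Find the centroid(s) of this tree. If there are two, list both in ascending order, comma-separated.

If 8 is removed the pieces have sizes 4, 4, 3, 2, 1, all ≤ ⌊15/2⌋ = 7.
No neighbour of 8 does as well, so 8 is the unique centroid.

8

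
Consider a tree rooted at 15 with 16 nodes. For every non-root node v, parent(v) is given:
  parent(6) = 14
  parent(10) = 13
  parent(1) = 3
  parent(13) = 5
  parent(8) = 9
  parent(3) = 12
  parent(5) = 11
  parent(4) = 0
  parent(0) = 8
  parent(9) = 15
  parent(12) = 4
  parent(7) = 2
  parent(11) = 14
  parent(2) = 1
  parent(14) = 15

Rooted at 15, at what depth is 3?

Climbing from 3 to the root: 3 – 12 – 4 – 0 – 8 – 9 – 15. That's 6 steps.

6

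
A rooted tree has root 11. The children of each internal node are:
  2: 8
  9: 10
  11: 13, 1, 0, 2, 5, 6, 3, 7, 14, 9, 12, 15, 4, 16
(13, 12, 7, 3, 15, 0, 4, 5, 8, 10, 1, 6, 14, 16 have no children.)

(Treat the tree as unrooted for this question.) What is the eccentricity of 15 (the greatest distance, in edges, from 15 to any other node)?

Distances from 15 peak at 3, attained at 10 (8 also at distance 3).
15-11-9-10

3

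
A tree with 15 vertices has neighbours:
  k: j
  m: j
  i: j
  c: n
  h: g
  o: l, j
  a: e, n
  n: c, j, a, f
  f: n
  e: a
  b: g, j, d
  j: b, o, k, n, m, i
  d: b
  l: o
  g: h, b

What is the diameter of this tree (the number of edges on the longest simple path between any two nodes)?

6

BFS from h reaches e last, at distance 6; BFS from e confirms no node is farther.
Path: h - g - b - j - n - a - e.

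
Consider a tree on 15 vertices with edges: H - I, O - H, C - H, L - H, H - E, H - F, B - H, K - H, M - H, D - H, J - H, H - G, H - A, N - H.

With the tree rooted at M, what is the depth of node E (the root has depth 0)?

2

Climbing from E to the root: E – H – M. That's 2 steps.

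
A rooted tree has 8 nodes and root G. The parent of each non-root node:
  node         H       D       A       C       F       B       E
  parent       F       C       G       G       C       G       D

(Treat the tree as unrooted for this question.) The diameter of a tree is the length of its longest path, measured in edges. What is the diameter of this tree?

Starting from E, a farthest node is H at distance 4.
One longest path: E–D–C–F–H.
So the diameter is 4.

4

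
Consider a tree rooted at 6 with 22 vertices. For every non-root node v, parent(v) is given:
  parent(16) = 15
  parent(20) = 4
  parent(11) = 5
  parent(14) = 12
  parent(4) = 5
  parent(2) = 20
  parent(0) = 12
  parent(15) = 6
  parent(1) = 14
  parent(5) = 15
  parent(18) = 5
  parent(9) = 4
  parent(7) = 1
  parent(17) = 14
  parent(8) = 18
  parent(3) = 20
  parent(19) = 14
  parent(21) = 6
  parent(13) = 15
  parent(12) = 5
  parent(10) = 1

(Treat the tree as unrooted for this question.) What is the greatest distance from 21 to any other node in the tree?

The node farthest from 21 is 10 (7 also at distance 7), via 21–6–15–5–12–14–1–10 — 7 edges.

7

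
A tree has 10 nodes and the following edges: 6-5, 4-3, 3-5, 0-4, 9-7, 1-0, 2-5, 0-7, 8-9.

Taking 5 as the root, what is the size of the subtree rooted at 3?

7

The subtree rooted at 3 contains: 3, 4, 0, 7, 1, 9, 8 — 7 nodes.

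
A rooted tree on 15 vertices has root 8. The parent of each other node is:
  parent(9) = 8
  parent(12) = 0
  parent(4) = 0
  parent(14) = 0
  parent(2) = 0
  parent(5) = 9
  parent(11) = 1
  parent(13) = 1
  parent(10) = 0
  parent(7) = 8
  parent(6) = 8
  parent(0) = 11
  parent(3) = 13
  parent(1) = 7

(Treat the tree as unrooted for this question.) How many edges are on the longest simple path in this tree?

Starting from 5, a farthest node is 4 at distance 7.
One longest path: 5 - 9 - 8 - 7 - 1 - 11 - 0 - 4.
So the diameter is 7.

7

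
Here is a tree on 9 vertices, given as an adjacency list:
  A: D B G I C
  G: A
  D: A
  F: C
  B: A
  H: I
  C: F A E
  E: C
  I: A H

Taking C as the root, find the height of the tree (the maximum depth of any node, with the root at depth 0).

3

A deepest node is H, reached by C-A-I-H.
That path has 3 edges, so the height is 3.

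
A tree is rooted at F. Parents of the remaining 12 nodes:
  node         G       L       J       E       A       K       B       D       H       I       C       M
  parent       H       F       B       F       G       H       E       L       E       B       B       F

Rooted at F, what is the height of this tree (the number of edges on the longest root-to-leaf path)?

4

The longest root-to-leaf path is F–E–H–G–A (4 edges).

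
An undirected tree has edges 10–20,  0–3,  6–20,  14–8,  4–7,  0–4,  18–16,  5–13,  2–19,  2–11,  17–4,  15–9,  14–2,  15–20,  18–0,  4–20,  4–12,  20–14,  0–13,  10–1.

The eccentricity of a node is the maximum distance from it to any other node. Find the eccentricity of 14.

5

The node farthest from 14 is 5 (16 also at distance 5), via 14–20–4–0–13–5 — 5 edges.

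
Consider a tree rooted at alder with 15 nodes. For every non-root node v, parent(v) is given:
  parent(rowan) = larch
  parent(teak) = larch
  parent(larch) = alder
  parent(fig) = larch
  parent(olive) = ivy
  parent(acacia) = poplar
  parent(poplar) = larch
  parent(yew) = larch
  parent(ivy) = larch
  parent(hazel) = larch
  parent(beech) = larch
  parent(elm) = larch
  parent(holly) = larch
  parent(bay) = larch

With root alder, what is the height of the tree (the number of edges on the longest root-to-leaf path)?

3

acacia sits deepest: alder–larch–poplar–acacia — 3 edges from the root.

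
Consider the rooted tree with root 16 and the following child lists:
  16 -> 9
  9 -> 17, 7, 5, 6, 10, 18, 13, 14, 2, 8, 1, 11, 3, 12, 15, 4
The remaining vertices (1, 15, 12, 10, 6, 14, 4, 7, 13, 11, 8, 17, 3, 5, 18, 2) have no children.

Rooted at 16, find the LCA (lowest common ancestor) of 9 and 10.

Path 9→root: 9 16; path 10→root: 10 9 16.
First common node: 9.

9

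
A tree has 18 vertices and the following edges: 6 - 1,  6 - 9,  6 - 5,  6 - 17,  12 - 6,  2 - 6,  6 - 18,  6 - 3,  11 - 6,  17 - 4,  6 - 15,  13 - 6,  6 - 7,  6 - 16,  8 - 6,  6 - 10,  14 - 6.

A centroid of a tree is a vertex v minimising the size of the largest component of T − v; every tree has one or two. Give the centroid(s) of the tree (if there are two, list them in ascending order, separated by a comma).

6

Delete 6: the remaining components have sizes 2, 1, 1, 1, 1, 1, 1, 1, 1, 1, 1, 1, 1, 1, 1, 1. Max 2 ≤ 9, so 6 is a centroid.
No neighbour of 6 does as well, so 6 is the unique centroid.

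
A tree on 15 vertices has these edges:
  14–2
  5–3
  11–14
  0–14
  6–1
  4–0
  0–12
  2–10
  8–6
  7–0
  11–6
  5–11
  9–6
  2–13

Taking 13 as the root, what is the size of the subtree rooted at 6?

The subtree rooted at 6 contains: 6, 8, 1, 9 — 4 nodes.

4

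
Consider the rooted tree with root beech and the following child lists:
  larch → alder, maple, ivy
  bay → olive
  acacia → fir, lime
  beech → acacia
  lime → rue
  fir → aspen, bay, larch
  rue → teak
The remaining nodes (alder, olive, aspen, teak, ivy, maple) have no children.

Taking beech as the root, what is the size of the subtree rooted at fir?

8

Descendants of fir (including itself): fir, larch, aspen, bay, alder, ivy, maple, olive. That's 8.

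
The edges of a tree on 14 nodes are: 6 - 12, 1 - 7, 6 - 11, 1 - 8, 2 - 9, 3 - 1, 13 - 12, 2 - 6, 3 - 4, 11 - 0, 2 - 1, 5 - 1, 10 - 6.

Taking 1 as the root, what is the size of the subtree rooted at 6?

6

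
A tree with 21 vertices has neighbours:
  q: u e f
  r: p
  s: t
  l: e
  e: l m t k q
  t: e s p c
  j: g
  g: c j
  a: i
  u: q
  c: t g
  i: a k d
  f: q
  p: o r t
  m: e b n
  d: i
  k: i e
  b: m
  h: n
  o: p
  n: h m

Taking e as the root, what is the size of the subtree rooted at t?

8

Descendants of t (including itself): t, c, s, p, g, o, r, j. That's 8.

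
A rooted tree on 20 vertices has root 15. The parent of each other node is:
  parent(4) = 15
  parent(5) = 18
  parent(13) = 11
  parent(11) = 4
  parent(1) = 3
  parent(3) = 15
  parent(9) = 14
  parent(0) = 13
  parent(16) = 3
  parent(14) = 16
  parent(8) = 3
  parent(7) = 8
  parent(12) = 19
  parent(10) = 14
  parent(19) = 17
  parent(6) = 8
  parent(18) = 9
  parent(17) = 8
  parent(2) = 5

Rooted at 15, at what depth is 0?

4

Climbing from 0 to the root: 0 → 13 → 11 → 4 → 15. That's 4 steps.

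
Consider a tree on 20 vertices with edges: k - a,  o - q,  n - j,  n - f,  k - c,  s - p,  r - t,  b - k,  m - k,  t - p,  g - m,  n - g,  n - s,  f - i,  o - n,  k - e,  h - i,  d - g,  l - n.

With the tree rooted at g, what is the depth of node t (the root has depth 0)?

4

g – n – s – p – t — 4 edges.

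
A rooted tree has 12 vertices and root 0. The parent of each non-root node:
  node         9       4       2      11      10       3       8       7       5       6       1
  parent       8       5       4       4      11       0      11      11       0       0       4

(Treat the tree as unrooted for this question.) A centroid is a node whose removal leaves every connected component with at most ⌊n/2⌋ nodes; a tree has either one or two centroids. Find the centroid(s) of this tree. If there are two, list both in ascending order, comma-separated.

4

If 4 is removed the pieces have sizes 5, 4, 1, 1, all ≤ ⌊12/2⌋ = 6.
Every other node leaves some component of size > 6, so the centroid is unique.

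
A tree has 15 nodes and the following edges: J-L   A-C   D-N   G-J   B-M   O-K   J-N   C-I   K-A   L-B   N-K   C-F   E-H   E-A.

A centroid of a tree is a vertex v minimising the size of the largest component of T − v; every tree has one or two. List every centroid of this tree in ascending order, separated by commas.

If K is removed the pieces have sizes 7, 6, 1, all ≤ ⌊15/2⌋ = 7.
Every other node leaves some component of size > 7, so the centroid is unique.

K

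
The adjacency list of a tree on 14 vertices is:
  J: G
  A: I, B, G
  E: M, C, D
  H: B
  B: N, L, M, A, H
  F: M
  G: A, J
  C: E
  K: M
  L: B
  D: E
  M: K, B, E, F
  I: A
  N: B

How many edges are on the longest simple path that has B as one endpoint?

3

Distances from B peak at 3, attained at D (C, J also at distance 3).
B–M–E–D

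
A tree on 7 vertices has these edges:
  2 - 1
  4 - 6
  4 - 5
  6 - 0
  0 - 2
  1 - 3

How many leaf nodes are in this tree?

2

Exactly 2 nodes have a single neighbour: 3, 5.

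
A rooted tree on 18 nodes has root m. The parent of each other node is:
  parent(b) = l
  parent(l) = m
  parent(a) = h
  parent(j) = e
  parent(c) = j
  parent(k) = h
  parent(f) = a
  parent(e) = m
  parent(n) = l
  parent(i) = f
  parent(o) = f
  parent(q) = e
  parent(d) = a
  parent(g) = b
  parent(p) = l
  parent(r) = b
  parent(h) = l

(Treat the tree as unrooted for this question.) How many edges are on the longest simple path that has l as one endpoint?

A farthest node from l is i (o, c also at distance 4).
The path l-h-a-f-i has 4 edges.

4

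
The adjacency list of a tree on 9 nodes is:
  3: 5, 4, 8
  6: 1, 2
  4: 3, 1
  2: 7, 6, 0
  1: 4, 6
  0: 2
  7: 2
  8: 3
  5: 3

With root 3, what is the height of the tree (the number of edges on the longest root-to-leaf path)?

5

A deepest node is 7, reached by 3 → 4 → 1 → 6 → 2 → 7.
That path has 5 edges, so the height is 5.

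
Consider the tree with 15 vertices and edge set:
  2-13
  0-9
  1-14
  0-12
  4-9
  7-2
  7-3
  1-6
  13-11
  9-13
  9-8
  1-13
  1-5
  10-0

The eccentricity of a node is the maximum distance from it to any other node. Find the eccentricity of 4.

Distances from 4 peak at 5, attained at 3.
4 – 9 – 13 – 2 – 7 – 3

5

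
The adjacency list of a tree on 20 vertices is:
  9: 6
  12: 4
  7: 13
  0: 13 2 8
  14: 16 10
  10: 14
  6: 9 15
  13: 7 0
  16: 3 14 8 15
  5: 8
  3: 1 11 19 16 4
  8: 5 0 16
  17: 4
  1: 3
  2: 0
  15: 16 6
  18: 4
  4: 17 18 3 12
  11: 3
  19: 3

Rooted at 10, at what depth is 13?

5

Path from 10 to 13: 10 → 14 → 16 → 8 → 0 → 13, which has 5 edges.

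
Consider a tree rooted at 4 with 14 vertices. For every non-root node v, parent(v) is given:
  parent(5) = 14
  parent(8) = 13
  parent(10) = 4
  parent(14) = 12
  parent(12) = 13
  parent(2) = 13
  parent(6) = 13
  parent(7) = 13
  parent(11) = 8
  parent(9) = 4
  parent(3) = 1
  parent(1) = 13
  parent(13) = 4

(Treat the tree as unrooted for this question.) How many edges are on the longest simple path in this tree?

A longest path is 9 - 4 - 13 - 12 - 14 - 5, with 5 edges.

5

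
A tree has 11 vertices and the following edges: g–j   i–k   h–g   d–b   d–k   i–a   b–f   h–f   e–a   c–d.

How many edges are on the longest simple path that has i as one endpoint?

7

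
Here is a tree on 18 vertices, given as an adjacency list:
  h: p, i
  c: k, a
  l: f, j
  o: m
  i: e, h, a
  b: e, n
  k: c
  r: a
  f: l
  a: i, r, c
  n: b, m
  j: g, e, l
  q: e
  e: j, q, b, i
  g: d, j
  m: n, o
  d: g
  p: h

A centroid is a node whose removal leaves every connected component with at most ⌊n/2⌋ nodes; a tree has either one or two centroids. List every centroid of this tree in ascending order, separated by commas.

Removing e splits the tree into components of sizes 7, 5, 4, 1; the largest is 7 ≤ ⌊18/2⌋ = 9.
Every other node leaves some component of size > 9, so the centroid is unique.

e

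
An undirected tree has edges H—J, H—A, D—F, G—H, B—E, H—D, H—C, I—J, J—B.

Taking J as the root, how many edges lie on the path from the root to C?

2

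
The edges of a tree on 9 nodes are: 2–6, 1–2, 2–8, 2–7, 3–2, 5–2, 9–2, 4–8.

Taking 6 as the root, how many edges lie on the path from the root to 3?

2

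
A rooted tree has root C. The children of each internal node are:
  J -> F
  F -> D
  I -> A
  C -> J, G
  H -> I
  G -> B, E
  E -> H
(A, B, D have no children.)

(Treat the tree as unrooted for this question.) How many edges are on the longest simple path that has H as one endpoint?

6

A farthest node from H is D.
The path H-E-G-C-J-F-D has 6 edges.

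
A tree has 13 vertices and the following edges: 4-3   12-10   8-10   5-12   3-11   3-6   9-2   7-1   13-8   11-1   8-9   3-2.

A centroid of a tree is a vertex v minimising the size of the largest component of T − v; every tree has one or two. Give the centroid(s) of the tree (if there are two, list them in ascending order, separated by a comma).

2

Delete 2: the remaining components have sizes 6, 6. Max 6 ≤ 6, so 2 is a centroid.
No neighbour of 2 does as well, so 2 is the unique centroid.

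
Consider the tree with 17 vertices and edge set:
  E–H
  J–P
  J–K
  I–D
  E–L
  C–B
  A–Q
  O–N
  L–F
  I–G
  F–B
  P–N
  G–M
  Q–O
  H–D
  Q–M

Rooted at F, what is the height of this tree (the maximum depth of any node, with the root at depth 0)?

The longest root-to-leaf path is F – L – E – H – D – I – G – M – Q – O – N – P – J – K (13 edges).

13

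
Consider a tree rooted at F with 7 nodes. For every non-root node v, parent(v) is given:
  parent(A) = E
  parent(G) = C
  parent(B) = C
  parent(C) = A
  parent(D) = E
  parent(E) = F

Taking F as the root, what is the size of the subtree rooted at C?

3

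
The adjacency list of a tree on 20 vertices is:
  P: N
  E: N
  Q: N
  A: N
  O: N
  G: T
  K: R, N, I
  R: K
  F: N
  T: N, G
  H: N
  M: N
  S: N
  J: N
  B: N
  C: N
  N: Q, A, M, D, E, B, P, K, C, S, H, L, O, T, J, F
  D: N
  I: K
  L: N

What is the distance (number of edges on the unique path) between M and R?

The path is M–N–K–R, which has 3 edges.

3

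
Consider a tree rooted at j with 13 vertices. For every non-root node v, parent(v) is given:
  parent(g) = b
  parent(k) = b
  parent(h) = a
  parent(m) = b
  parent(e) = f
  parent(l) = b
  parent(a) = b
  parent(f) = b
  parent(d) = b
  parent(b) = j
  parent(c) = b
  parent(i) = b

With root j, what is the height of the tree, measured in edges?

3

The longest root-to-leaf path is j → b → a → h (3 edges).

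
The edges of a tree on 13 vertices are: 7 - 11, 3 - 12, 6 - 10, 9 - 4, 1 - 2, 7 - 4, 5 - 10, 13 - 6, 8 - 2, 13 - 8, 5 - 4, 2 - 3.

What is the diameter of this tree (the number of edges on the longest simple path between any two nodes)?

10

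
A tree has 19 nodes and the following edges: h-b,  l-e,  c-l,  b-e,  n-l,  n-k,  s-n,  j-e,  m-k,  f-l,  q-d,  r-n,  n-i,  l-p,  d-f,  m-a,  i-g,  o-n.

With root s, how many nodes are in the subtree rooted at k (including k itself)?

3

k's subtree: {k, m, a}, size 3.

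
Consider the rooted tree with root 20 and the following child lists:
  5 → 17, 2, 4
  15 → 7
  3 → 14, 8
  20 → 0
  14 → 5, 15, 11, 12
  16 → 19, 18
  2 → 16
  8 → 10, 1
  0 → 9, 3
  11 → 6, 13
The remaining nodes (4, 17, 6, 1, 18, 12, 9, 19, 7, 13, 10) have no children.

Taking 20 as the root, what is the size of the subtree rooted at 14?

The subtree rooted at 14 contains: 14, 5, 12, 15, 11, 2, 17, 4, 7, 6, 13, 16, 18, 19 — 14 nodes.

14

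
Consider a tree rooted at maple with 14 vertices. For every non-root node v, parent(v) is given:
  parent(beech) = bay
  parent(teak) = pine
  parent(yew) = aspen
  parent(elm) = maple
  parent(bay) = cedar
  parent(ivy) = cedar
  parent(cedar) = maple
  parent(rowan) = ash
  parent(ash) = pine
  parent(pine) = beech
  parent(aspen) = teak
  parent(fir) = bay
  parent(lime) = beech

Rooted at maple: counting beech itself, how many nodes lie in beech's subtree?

Descendants of beech (including itself): beech, pine, lime, teak, ash, aspen, rowan, yew. That's 8.

8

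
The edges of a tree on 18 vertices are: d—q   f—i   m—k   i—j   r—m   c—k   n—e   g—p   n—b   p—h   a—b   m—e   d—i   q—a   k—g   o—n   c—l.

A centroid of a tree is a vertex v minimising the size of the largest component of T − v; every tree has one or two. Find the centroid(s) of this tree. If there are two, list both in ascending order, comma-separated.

Delete e: the remaining components have sizes 9, 8. Max 9 ≤ 9, so e is a centroid.
n is adjacent to e and is also a centroid (the largest component after removing it is likewise 9).

e, n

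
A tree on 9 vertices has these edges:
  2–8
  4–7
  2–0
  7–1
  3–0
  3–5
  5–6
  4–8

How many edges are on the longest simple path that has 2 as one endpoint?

Distances from 2 peak at 4, attained at 6 (1 also at distance 4).
2-0-3-5-6

4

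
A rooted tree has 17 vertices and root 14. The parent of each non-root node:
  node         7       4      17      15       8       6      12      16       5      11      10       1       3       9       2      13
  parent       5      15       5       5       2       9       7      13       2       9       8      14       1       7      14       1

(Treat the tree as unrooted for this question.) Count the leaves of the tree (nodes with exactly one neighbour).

8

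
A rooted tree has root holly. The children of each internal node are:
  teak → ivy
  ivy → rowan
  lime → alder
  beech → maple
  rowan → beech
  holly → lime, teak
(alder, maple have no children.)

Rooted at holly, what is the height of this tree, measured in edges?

The longest root-to-leaf path is holly–teak–ivy–rowan–beech–maple (5 edges).

5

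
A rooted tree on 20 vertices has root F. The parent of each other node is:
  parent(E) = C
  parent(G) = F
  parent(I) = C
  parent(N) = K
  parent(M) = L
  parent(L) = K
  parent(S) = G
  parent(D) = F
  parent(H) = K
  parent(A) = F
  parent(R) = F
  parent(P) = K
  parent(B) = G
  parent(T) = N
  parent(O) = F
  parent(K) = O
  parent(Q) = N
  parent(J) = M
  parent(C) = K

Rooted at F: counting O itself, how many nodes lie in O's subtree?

13

O's subtree: {O, K, L, C, N, H, P, M, I, E, T, Q, J}, size 13.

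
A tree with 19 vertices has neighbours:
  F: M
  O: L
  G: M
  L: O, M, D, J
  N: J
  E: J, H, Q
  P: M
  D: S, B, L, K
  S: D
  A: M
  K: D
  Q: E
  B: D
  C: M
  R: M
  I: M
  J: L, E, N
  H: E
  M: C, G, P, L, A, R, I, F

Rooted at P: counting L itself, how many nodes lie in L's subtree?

11

L's subtree: {L, J, O, D, E, N, B, K, S, Q, H}, size 11.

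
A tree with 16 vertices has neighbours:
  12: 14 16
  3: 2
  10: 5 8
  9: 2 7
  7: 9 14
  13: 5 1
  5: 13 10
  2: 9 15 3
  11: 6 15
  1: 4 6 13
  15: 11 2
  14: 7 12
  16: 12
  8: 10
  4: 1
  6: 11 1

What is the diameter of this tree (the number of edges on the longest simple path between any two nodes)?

13

Starting from 16, a farthest node is 8 at distance 13.
One longest path: 16 - 12 - 14 - 7 - 9 - 2 - 15 - 11 - 6 - 1 - 13 - 5 - 10 - 8.
So the diameter is 13.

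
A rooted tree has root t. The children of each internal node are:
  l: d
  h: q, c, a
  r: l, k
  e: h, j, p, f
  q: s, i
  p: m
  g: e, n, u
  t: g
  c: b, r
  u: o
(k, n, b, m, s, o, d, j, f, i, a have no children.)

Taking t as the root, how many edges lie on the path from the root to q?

4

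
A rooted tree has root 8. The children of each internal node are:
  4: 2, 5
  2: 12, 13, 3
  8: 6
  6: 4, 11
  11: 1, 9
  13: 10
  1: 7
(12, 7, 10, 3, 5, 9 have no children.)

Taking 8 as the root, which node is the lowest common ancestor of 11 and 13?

6

Ancestors of 11 (toward the root): 11, 6, 8.
Ancestors of 13: 13, 2, 4, 6, 8.
The deepest node appearing in both lists is 6.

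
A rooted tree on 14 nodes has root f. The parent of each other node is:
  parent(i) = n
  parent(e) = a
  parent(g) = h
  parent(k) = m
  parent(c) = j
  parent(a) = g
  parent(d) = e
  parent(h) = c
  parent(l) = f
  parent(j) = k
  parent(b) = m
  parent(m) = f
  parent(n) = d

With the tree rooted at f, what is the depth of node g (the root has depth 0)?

6

Climbing from g to the root: g – h – c – j – k – m – f. That's 6 steps.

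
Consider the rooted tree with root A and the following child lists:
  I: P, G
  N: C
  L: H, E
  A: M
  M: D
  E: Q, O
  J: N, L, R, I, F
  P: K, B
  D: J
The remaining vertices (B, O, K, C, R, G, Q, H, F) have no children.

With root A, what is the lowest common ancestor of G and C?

J

Path G→root: G I J D M A; path C→root: C N J D M A.
First common node: J.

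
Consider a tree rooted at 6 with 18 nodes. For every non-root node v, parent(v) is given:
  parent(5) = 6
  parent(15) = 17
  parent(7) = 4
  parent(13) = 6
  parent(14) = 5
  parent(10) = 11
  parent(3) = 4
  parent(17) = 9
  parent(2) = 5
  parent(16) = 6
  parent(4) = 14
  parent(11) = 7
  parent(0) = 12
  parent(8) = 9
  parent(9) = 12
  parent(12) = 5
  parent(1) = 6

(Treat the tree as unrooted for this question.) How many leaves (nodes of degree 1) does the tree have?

The leaves are 0, 1, 2, 3, 8, 10, 13, 15, 16.
That is 9 leaves.

9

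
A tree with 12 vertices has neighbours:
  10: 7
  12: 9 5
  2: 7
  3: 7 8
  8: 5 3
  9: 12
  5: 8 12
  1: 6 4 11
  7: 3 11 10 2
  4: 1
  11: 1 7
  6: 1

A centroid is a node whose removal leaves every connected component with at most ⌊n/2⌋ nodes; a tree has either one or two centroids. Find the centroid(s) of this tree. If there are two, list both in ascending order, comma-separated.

Removing 7 splits the tree into components of sizes 5, 4, 1, 1; the largest is 5 ≤ ⌊12/2⌋ = 6.
No neighbour of 7 does as well, so 7 is the unique centroid.

7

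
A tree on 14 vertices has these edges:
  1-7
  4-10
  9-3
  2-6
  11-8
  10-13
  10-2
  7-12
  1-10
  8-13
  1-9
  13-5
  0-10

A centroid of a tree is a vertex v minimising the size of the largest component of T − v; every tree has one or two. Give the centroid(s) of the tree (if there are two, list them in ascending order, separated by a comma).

If 10 is removed the pieces have sizes 5, 4, 2, 1, 1, all ≤ ⌊14/2⌋ = 7.
Every other node leaves some component of size > 7, so the centroid is unique.

10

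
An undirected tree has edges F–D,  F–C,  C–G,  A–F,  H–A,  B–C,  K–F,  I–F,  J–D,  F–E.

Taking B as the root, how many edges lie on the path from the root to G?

Climbing from G to the root: G → C → B. That's 2 steps.

2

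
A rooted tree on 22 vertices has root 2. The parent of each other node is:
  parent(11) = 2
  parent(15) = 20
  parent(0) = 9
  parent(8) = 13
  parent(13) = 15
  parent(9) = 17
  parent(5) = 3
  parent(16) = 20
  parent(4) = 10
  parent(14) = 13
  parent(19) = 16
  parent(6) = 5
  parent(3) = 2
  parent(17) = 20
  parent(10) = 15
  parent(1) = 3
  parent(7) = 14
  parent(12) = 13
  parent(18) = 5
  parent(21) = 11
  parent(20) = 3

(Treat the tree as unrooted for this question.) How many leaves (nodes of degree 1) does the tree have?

10

Degree-1 nodes: 0, 1, 4, 6, 7, 8, 12, 18, 19, 21 — 10 of them.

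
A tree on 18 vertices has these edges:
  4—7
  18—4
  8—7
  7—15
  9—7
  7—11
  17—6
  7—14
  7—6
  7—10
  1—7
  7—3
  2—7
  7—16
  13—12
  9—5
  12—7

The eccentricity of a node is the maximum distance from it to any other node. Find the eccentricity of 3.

A farthest node from 3 is 5 (17, 18, 13 also at distance 3).
The path 3-7-9-5 has 3 edges.

3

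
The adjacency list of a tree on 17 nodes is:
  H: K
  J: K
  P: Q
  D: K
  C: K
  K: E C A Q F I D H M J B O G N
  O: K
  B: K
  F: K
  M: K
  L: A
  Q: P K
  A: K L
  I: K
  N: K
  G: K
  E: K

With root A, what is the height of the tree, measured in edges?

3

P sits deepest: A–K–Q–P — 3 edges from the root.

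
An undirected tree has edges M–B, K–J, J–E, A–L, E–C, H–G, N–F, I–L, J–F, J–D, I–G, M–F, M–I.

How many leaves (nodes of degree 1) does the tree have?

7

Degree-1 nodes: A, B, C, D, H, K, N — 7 of them.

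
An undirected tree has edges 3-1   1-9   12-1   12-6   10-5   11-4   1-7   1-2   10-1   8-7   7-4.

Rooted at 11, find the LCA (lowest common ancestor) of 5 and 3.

1

5's ancestor chain is 5, 10, 1, 7, 4, 11 and 3's is 3, 1, 7, 4, 11; they first meet at 1.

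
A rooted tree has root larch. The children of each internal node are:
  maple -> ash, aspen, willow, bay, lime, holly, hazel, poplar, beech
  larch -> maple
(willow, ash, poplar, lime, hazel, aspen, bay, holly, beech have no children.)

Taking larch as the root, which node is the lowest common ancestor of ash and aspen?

maple

Path ash→root: ash maple larch; path aspen→root: aspen maple larch.
First common node: maple.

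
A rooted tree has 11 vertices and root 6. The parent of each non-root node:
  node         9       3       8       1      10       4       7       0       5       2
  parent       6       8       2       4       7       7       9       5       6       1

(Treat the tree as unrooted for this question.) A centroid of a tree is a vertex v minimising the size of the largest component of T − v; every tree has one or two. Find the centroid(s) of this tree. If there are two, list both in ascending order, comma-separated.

7

Delete 7: the remaining components have sizes 5, 4, 1. Max 5 ≤ 5, so 7 is a centroid.
No neighbour of 7 does as well, so 7 is the unique centroid.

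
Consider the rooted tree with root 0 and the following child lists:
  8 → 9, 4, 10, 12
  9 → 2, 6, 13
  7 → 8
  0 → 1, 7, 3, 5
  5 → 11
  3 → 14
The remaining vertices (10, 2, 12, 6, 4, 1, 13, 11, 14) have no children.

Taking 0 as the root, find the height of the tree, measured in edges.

A deepest node is 6, reached by 0–7–8–9–6.
That path has 4 edges, so the height is 4.

4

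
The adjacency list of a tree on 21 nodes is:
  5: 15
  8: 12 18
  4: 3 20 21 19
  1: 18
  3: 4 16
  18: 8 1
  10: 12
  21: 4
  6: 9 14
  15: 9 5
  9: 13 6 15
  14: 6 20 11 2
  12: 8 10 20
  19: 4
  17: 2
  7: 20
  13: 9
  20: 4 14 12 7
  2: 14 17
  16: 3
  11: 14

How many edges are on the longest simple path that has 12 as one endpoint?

A farthest node from 12 is 5.
The path 12–20–14–6–9–15–5 has 6 edges.

6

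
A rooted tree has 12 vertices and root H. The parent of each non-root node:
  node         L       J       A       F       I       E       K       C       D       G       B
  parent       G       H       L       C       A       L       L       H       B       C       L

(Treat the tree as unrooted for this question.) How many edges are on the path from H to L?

3

Walking from H: H – C – G – L. Length 3.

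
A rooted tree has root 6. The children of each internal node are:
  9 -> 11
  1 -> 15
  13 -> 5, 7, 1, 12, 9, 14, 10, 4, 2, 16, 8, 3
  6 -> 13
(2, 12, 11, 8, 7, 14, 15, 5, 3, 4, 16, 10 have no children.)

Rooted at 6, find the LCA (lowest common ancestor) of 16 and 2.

16's ancestor chain is 16, 13, 6 and 2's is 2, 13, 6; they first meet at 13.

13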